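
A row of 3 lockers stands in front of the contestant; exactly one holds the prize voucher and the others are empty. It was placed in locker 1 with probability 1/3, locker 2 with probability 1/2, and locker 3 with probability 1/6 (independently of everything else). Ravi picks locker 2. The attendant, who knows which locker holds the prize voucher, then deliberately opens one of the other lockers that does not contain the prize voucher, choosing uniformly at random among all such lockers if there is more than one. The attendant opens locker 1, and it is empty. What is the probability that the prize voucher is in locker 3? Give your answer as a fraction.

2/5

Apply Bayes' rule, conditioning on where the prize voucher actually is.
If it is in locker 1 (prior 1/3): the attendant opened locker 1, so this case is ruled out; weight (1/3)·0 = 0.
If it is in locker 2 (prior 1/2): the attendant has 2 equally likely choices, so probability 1/2; weight (1/2)·(1/2) = 1/4.
If it is in locker 3 (prior 1/6): the attendant has no choice, probability 1; weight (1/6)·1 = 1/6.
The weights sum to 5/12.
So P(the prize voucher in locker 3 | the attendant opened locker 1) = (1/6) / (5/12) = 2/5.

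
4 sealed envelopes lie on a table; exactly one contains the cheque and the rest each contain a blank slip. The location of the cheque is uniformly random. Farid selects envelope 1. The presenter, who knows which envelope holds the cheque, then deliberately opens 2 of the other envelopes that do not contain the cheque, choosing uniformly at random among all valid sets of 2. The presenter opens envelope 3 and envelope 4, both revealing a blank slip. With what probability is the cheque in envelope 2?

3/4

Consider each possible location of the cheque in turn.
If it is in envelope 1 (prior 1/4): the presenter has 3 equally likely choices, so probability 1/3; weight (1/4)·(1/3) = 1/12.
If it is in envelope 2 (prior 1/4): the presenter has no choice, probability 1; weight (1/4)·1 = 1/4.
If it is in either of envelopes 3 and 4 (prior 1/4 each): that envelope was opened and seen not to hold the prize — ruled out; weight (1/4)·0 = 0 each.
The weights sum to 1/3.
So P(the cheque in envelope 2 | the presenter opened envelope 3 and envelope 4) = (1/4) / (1/3) = 3/4.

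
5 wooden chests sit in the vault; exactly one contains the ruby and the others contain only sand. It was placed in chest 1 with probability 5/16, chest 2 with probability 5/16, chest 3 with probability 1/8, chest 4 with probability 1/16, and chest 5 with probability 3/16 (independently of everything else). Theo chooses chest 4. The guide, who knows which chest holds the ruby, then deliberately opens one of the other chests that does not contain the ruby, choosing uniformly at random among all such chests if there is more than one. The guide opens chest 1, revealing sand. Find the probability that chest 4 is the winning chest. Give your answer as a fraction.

Condition on the true location of the ruby.
If it is in chest 1 (prior 5/16): the guide opened chest 1, so this case is ruled out; weight (5/16)·0 = 0.
If it is in chest 2 (prior 5/16): the guide has 3 equally likely choices, so probability 1/3; weight (5/16)·(1/3) = 5/48.
If it is in chest 3 (prior 1/8): the guide has 3 equally likely choices, so probability 1/3; weight (1/8)·(1/3) = 1/24.
If it is in chest 4 (prior 1/16): the guide has 4 equally likely choices, so probability 1/4; weight (1/16)·(1/4) = 1/64.
If it is in chest 5 (prior 3/16): the guide has 3 equally likely choices, so probability 1/3; weight (3/16)·(1/3) = 1/16.
The weights sum to 43/192.
So P(the ruby in chest 4 | the guide opened chest 1) = (1/64) / (43/192) = 3/43.

3/43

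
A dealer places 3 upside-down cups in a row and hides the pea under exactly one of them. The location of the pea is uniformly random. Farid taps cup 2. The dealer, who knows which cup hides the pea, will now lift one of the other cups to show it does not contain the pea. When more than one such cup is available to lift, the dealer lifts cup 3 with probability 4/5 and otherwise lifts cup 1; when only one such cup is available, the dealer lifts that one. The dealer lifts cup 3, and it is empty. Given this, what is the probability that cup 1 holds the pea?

5/9

Condition on the true location of the pea.
If it is under cup 1 (prior 1/3): only cup 3 is available, probability 1; weight (1/3)·1 = 1/3.
If it is under cup 2 (prior 1/3): cup 3 is available, opened with probability 4/5; weight (1/3)·(4/5) = 4/15.
If it is under cup 3 (prior 1/3): the dealer opened cup 3, so this case is ruled out; weight (1/3)·0 = 0.
The weights sum to 3/5.
So P(the pea under cup 1 | the dealer opened cup 3) = (1/3) / (3/5) = 5/9.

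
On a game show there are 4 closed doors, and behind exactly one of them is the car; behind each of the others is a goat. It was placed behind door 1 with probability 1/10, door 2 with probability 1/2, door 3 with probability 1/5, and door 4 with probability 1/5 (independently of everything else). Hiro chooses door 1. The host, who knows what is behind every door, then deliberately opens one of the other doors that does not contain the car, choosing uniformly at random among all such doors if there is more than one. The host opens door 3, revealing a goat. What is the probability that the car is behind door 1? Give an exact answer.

Apply Bayes' rule, conditioning on where the car actually is.
If it is behind door 1 (prior 1/10): the host has 3 equally likely choices, so probability 1/3; weight (1/10)·(1/3) = 1/30.
If it is behind door 2 (prior 1/2): the host has 2 equally likely choices, so probability 1/2; weight (1/2)·(1/2) = 1/4.
If it is behind door 3 (prior 1/5): the host opened door 3, so this case is ruled out; weight (1/5)·0 = 0.
If it is behind door 4 (prior 1/5): the host has 2 equally likely choices, so probability 1/2; weight (1/5)·(1/2) = 1/10.
The weights sum to 23/60.
So P(the car behind door 1 | the host opened door 3) = (1/30) / (23/60) = 2/23.

2/23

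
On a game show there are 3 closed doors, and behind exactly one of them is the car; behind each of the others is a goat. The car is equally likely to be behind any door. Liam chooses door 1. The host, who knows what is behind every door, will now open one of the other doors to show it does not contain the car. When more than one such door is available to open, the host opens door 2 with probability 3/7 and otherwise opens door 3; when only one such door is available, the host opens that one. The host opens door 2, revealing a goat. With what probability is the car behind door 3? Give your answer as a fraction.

Condition on the true location of the car.
If it is behind door 1 (prior 1/3): door 2 is available, opened with probability 3/7; weight (1/3)·(3/7) = 1/7.
If it is behind door 2 (prior 1/3): the host opened door 2, so this case is ruled out; weight (1/3)·0 = 0.
If it is behind door 3 (prior 1/3): only door 2 is available, probability 1; weight (1/3)·1 = 1/3.
The weights sum to 10/21.
So P(the car behind door 3 | the host opened door 2) = (1/3) / (10/21) = 7/10.

7/10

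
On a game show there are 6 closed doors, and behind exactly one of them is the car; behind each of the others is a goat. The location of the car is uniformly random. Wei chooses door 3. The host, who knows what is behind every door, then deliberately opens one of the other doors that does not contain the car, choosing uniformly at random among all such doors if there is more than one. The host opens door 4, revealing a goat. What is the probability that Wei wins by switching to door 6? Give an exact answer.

Condition on the true location of the car.
If it is behind any of doors 1, 2, 5, and 6 (prior 1/6 each): the host has 4 equally likely choices, so probability 1/4; weight (1/6)·(1/4) = 1/24 each.
If it is behind door 3 (prior 1/6): the host has 5 equally likely choices, so probability 1/5; weight (1/6)·(1/5) = 1/30.
If it is behind door 4 (prior 1/6): the host opened door 4, so this case is ruled out; weight (1/6)·0 = 0.
The weights sum to 1/5.
So P(the car behind door 6 | the host opened door 4) = (1/24) / (1/5) = 5/24.

5/24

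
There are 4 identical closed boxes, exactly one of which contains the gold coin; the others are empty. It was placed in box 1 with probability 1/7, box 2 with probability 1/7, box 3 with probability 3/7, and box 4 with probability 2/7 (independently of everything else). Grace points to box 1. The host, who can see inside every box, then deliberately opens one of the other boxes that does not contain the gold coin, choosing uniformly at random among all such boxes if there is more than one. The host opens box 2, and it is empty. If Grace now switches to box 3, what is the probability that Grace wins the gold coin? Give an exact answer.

Condition on the true location of the gold coin.
If it is in box 1 (prior 1/7): the host has 3 equally likely choices, so probability 1/3; weight (1/7)·(1/3) = 1/21.
If it is in box 2 (prior 1/7): the host opened box 2, so this case is ruled out; weight (1/7)·0 = 0.
If it is in box 3 (prior 3/7): the host has 2 equally likely choices, so probability 1/2; weight (3/7)·(1/2) = 3/14.
If it is in box 4 (prior 2/7): the host has 2 equally likely choices, so probability 1/2; weight (2/7)·(1/2) = 1/7.
The weights sum to 17/42.
So P(the gold coin in box 3 | the host opened box 2) = (3/14) / (17/42) = 9/17.

9/17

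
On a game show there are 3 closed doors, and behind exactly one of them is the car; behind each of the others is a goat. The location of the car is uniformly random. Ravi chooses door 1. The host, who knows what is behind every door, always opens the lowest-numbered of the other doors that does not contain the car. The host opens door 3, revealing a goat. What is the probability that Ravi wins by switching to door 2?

1

Condition on the true location of the car.
If it is behind door 1 (prior 1/3): the host would have opened door 2 instead, probability 0; weight (1/3)·0 = 0.
If it is behind door 2 (prior 1/3): door 3 is the lowest-numbered option available, probability 1; weight (1/3)·1 = 1/3.
If it is behind door 3 (prior 1/3): the host opened door 3, so this case is ruled out; weight (1/3)·0 = 0.
The weights sum to 1/3.
So P(the car behind door 2 | the host opened door 3) = (1/3) / (1/3) = 1.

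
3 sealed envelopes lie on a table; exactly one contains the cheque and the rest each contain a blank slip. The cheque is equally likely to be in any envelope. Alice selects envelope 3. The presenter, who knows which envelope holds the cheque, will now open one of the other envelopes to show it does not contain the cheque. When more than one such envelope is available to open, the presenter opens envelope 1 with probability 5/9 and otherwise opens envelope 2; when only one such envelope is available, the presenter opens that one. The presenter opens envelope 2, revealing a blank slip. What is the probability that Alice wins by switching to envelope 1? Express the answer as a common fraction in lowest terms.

Condition on the true location of the cheque.
If it is in envelope 1 (prior 1/3): only envelope 2 is available, probability 1; weight (1/3)·1 = 1/3.
If it is in envelope 2 (prior 1/3): the presenter opened envelope 2, so this case is ruled out; weight (1/3)·0 = 0.
If it is in envelope 3 (prior 1/3): envelope 1 is available but not opened, probability 4/9; weight (1/3)·(4/9) = 4/27.
The weights sum to 13/27.
So P(the cheque in envelope 1 | the presenter opened envelope 2) = (1/3) / (13/27) = 9/13.

9/13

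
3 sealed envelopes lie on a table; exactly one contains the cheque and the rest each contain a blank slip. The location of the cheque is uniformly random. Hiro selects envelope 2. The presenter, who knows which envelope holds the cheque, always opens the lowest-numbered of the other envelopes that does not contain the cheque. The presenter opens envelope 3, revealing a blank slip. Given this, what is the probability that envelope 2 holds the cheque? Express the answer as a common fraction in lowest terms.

0

Consider each possible location of the cheque in turn.
If it is in envelope 1 (prior 1/3): envelope 3 is the lowest-numbered option available, probability 1; weight (1/3)·1 = 1/3.
If it is in envelope 2 (prior 1/3): the presenter would have opened envelope 1 instead, probability 0; weight (1/3)·0 = 0.
If it is in envelope 3 (prior 1/3): the presenter opened envelope 3, so this case is ruled out; weight (1/3)·0 = 0.
The weights sum to 1/3.
So P(the cheque in envelope 2 | the presenter opened envelope 3) = 0 / (1/3) = 0.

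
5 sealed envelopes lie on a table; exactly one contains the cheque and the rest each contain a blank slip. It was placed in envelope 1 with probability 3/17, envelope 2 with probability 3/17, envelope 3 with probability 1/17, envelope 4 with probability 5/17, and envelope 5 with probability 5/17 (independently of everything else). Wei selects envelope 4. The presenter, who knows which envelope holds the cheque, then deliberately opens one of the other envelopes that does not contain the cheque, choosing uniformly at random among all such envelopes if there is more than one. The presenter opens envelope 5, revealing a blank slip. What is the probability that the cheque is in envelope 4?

15/43

Condition on the true location of the cheque.
If it is in either of envelopes 1 and 2 (prior 3/17 each): the presenter has 3 equally likely choices, so probability 1/3; weight (3/17)·(1/3) = 1/17 each.
If it is in envelope 3 (prior 1/17): the presenter has 3 equally likely choices, so probability 1/3; weight (1/17)·(1/3) = 1/51.
If it is in envelope 4 (prior 5/17): the presenter has 4 equally likely choices, so probability 1/4; weight (5/17)·(1/4) = 5/68.
If it is in envelope 5 (prior 5/17): the presenter opened envelope 5, so this case is ruled out; weight (5/17)·0 = 0.
The weights sum to 43/204.
So P(the cheque in envelope 4 | the presenter opened envelope 5) = (5/68) / (43/204) = 15/43.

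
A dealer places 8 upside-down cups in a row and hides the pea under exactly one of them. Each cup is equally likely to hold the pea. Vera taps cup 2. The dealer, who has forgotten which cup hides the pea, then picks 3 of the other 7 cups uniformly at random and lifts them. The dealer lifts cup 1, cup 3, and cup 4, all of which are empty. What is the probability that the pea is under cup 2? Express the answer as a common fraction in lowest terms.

1/5

Apply Bayes' rule, conditioning on where the pea actually is.
If it is under any of cups 1, 3, and 4 (prior 1/8 each): that cup was opened and seen not to hold the prize — ruled out; weight (1/8)·0 = 0 each.
If it is under any of cups 2, 5, 6, 7, and 8 (prior 1/8 each): the dealer picks exactly this set with probability 1/35 regardless, and none is the prize; weight (1/8)·(1/35) = 1/280 each.
The weights sum to 1/56.
So P(the pea under cup 2 | the dealer opened cup 1, cup 3, and cup 4) = (1/280) / (1/56) = 1/5.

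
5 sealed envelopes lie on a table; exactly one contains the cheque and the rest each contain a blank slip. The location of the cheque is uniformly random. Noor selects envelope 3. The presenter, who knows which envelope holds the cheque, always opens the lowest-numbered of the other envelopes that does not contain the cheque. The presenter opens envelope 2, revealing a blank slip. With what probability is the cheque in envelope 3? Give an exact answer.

Condition on the true location of the cheque.
If it is in envelope 1 (prior 1/5): envelope 2 is the lowest-numbered option available, probability 1; weight (1/5)·1 = 1/5.
If it is in envelope 2 (prior 1/5): the presenter opened envelope 2, so this case is ruled out; weight (1/5)·0 = 0.
If it is in any of envelopes 3, 4, and 5 (prior 1/5 each): the presenter would have opened envelope 1 instead, probability 0; weight (1/5)·0 = 0 each.
The weights sum to 1/5.
So P(the cheque in envelope 3 | the presenter opened envelope 2) = 0 / (1/5) = 0.

0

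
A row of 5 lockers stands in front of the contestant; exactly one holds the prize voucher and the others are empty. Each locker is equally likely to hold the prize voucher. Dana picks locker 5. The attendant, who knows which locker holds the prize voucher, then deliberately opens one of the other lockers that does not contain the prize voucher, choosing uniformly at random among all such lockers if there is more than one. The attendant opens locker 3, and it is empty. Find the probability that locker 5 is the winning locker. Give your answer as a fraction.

Apply Bayes' rule, conditioning on where the prize voucher actually is.
If it is in any of lockers 1, 2, and 4 (prior 1/5 each): the attendant has 3 equally likely choices, so probability 1/3; weight (1/5)·(1/3) = 1/15 each.
If it is in locker 3 (prior 1/5): the attendant opened locker 3, so this case is ruled out; weight (1/5)·0 = 0.
If it is in locker 5 (prior 1/5): the attendant has 4 equally likely choices, so probability 1/4; weight (1/5)·(1/4) = 1/20.
The weights sum to 1/4.
So P(the prize voucher in locker 5 | the attendant opened locker 3) = (1/20) / (1/4) = 1/5.

1/5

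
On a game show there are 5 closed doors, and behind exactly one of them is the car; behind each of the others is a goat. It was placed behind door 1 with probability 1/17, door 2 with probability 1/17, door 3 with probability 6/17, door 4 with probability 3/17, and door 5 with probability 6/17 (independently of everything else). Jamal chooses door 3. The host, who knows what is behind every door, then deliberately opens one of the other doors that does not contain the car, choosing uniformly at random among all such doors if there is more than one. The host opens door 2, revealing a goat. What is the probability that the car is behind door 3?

9/29

Consider each possible location of the car in turn.
If it is behind door 1 (prior 1/17): the host has 3 equally likely choices, so probability 1/3; weight (1/17)·(1/3) = 1/51.
If it is behind door 2 (prior 1/17): the host opened door 2, so this case is ruled out; weight (1/17)·0 = 0.
If it is behind door 3 (prior 6/17): the host has 4 equally likely choices, so probability 1/4; weight (6/17)·(1/4) = 3/34.
If it is behind door 4 (prior 3/17): the host has 3 equally likely choices, so probability 1/3; weight (3/17)·(1/3) = 1/17.
If it is behind door 5 (prior 6/17): the host has 3 equally likely choices, so probability 1/3; weight (6/17)·(1/3) = 2/17.
The weights sum to 29/102.
So P(the car behind door 3 | the host opened door 2) = (3/34) / (29/102) = 9/29.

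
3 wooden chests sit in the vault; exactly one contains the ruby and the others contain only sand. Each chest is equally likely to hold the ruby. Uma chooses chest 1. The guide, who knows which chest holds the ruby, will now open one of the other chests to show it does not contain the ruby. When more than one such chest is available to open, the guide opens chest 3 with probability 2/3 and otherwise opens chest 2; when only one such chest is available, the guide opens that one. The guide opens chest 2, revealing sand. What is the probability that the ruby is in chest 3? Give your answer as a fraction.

3/4

Apply Bayes' rule, conditioning on where the ruby actually is.
If it is in chest 1 (prior 1/3): chest 3 is available but not opened, probability 1/3; weight (1/3)·(1/3) = 1/9.
If it is in chest 2 (prior 1/3): the guide opened chest 2, so this case is ruled out; weight (1/3)·0 = 0.
If it is in chest 3 (prior 1/3): only chest 2 is available, probability 1; weight (1/3)·1 = 1/3.
The weights sum to 4/9.
So P(the ruby in chest 3 | the guide opened chest 2) = (1/3) / (4/9) = 3/4.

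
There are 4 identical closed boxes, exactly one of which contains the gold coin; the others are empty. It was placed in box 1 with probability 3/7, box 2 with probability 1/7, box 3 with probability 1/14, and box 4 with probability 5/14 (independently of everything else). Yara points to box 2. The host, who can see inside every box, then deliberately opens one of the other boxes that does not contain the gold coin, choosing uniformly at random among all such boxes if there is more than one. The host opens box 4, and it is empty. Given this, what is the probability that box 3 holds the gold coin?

Apply Bayes' rule, conditioning on where the gold coin actually is.
If it is in box 1 (prior 3/7): the host has 2 equally likely choices, so probability 1/2; weight (3/7)·(1/2) = 3/14.
If it is in box 2 (prior 1/7): the host has 3 equally likely choices, so probability 1/3; weight (1/7)·(1/3) = 1/21.
If it is in box 3 (prior 1/14): the host has 2 equally likely choices, so probability 1/2; weight (1/14)·(1/2) = 1/28.
If it is in box 4 (prior 5/14): the host opened box 4, so this case is ruled out; weight (5/14)·0 = 0.
The weights sum to 25/84.
So P(the gold coin in box 3 | the host opened box 4) = (1/28) / (25/84) = 3/25.

3/25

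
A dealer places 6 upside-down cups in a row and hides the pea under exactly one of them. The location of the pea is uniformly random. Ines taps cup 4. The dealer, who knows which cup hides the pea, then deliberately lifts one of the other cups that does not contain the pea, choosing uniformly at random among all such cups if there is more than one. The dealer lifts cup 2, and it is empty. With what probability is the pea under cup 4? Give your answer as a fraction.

1/6

Condition on the true location of the pea.
If it is under any of cups 1, 3, 5, and 6 (prior 1/6 each): the dealer has 4 equally likely choices, so probability 1/4; weight (1/6)·(1/4) = 1/24 each.
If it is under cup 2 (prior 1/6): the dealer opened cup 2, so this case is ruled out; weight (1/6)·0 = 0.
If it is under cup 4 (prior 1/6): the dealer has 5 equally likely choices, so probability 1/5; weight (1/6)·(1/5) = 1/30.
The weights sum to 1/5.
So P(the pea under cup 4 | the dealer opened cup 2) = (1/30) / (1/5) = 1/6.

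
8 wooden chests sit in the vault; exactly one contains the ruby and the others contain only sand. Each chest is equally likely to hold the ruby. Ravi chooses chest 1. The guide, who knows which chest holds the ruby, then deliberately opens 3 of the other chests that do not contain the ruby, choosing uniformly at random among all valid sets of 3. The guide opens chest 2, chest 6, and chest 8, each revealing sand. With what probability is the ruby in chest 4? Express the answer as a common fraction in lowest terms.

Apply Bayes' rule, conditioning on where the ruby actually is.
If it is in chest 1 (prior 1/8): the guide has 35 equally likely choices, so probability 1/35; weight (1/8)·(1/35) = 1/280.
If it is in any of chests 2, 6, and 8 (prior 1/8 each): that chest was opened and seen not to hold the prize — ruled out; weight (1/8)·0 = 0 each.
If it is in any of chests 3, 4, 5, and 7 (prior 1/8 each): the guide has 20 equally likely choices, so probability 1/20; weight (1/8)·(1/20) = 1/160 each.
The weights sum to 1/35.
So P(the ruby in chest 4 | the guide opened chest 2, chest 6, and chest 8) = (1/160) / (1/35) = 7/32.

7/32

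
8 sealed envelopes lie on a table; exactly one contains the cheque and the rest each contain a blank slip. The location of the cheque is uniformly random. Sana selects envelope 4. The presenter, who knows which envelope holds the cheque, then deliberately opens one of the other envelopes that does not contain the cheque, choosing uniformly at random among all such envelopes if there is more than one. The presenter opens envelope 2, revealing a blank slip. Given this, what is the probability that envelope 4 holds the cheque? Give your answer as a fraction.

1/8

Consider each possible location of the cheque in turn.
If it is in any of envelopes 1, 3, 5, 6, 7, and 8 (prior 1/8 each): the presenter has 6 equally likely choices, so probability 1/6; weight (1/8)·(1/6) = 1/48 each.
If it is in envelope 2 (prior 1/8): the presenter opened envelope 2, so this case is ruled out; weight (1/8)·0 = 0.
If it is in envelope 4 (prior 1/8): the presenter has 7 equally likely choices, so probability 1/7; weight (1/8)·(1/7) = 1/56.
The weights sum to 1/7.
So P(the cheque in envelope 4 | the presenter opened envelope 2) = (1/56) / (1/7) = 1/8.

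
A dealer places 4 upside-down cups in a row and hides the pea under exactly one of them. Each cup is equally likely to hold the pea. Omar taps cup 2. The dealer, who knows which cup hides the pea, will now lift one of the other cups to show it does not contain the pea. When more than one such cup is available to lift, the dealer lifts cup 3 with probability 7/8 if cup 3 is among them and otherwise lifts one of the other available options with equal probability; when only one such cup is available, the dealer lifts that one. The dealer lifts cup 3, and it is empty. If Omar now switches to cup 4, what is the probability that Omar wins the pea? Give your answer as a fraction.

1/3

Consider each possible location of the pea in turn.
If it is under any of cups 1, 2, and 4 (prior 1/4 each): cup 3 is available, opened with probability 7/8; weight (1/4)·(7/8) = 7/32 each.
If it is under cup 3 (prior 1/4): the dealer opened cup 3, so this case is ruled out; weight (1/4)·0 = 0.
The weights sum to 21/32.
So P(the pea under cup 4 | the dealer opened cup 3) = (7/32) / (21/32) = 1/3.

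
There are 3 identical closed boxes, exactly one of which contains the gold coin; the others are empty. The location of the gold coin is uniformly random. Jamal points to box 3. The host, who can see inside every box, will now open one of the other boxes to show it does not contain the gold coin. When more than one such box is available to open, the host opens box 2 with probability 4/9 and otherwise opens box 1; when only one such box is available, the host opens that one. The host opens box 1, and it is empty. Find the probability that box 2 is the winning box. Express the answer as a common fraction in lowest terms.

9/14

Consider each possible location of the gold coin in turn.
If it is in box 1 (prior 1/3): the host opened box 1, so this case is ruled out; weight (1/3)·0 = 0.
If it is in box 2 (prior 1/3): only box 1 is available, probability 1; weight (1/3)·1 = 1/3.
If it is in box 3 (prior 1/3): box 2 is available but not opened, probability 5/9; weight (1/3)·(5/9) = 5/27.
The weights sum to 14/27.
So P(the gold coin in box 2 | the host opened box 1) = (1/3) / (14/27) = 9/14.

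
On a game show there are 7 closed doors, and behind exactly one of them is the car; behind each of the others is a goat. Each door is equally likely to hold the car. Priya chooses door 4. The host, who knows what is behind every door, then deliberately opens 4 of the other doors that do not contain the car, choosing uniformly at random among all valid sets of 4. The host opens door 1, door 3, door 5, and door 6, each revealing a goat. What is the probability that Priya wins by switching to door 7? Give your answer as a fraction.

Consider each possible location of the car in turn.
If it is behind any of doors 1, 3, 5, and 6 (prior 1/7 each): that door was opened and seen not to hold the prize — ruled out; weight (1/7)·0 = 0 each.
If it is behind either of doors 2 and 7 (prior 1/7 each): the host has 5 equally likely choices, so probability 1/5; weight (1/7)·(1/5) = 1/35 each.
If it is behind door 4 (prior 1/7): the host has 15 equally likely choices, so probability 1/15; weight (1/7)·(1/15) = 1/105.
The weights sum to 1/15.
So P(the car behind door 7 | the host opened door 1, door 3, door 5, and door 6) = (1/35) / (1/15) = 3/7.

3/7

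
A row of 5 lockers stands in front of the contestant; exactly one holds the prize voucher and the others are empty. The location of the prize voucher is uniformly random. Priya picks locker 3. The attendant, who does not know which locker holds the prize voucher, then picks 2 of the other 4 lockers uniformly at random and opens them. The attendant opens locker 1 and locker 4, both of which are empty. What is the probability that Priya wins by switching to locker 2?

Condition on the true location of the prize voucher.
If it is in either of lockers 1 and 4 (prior 1/5 each): that locker was opened and seen not to hold the prize — ruled out; weight (1/5)·0 = 0 each.
If it is in any of lockers 2, 3, and 5 (prior 1/5 each): the attendant picks exactly this set with probability 1/6 regardless, and none is the prize; weight (1/5)·(1/6) = 1/30 each.
The weights sum to 1/10.
So P(the prize voucher in locker 2 | the attendant opened locker 1 and locker 4) = (1/30) / (1/10) = 1/3.

1/3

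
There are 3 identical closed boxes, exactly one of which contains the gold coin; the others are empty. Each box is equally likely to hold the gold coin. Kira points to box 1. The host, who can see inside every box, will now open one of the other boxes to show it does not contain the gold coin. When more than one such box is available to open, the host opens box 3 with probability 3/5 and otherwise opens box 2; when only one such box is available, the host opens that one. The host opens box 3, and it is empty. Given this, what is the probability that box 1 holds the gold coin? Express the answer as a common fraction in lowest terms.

Condition on the true location of the gold coin.
If it is in box 1 (prior 1/3): box 3 is available, opened with probability 3/5; weight (1/3)·(3/5) = 1/5.
If it is in box 2 (prior 1/3): only box 3 is available, probability 1; weight (1/3)·1 = 1/3.
If it is in box 3 (prior 1/3): the host opened box 3, so this case is ruled out; weight (1/3)·0 = 0.
The weights sum to 8/15.
So P(the gold coin in box 1 | the host opened box 3) = (1/5) / (8/15) = 3/8.

3/8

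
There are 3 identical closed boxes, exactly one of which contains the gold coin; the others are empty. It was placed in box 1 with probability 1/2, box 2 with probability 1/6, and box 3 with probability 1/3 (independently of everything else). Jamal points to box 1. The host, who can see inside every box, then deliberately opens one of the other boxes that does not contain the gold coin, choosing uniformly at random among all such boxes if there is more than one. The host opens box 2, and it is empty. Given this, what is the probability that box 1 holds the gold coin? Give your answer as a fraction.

3/7

Condition on the true location of the gold coin.
If it is in box 1 (prior 1/2): the host has 2 equally likely choices, so probability 1/2; weight (1/2)·(1/2) = 1/4.
If it is in box 2 (prior 1/6): the host opened box 2, so this case is ruled out; weight (1/6)·0 = 0.
If it is in box 3 (prior 1/3): the host has no choice, probability 1; weight (1/3)·1 = 1/3.
The weights sum to 7/12.
So P(the gold coin in box 1 | the host opened box 2) = (1/4) / (7/12) = 3/7.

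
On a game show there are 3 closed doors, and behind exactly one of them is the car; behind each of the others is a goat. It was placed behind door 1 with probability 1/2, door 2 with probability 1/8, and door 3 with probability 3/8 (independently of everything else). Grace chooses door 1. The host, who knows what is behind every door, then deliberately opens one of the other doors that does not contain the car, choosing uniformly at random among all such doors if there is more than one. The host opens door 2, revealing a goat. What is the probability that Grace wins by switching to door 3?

Apply Bayes' rule, conditioning on where the car actually is.
If it is behind door 1 (prior 1/2): the host has 2 equally likely choices, so probability 1/2; weight (1/2)·(1/2) = 1/4.
If it is behind door 2 (prior 1/8): the host opened door 2, so this case is ruled out; weight (1/8)·0 = 0.
If it is behind door 3 (prior 3/8): the host has no choice, probability 1; weight (3/8)·1 = 3/8.
The weights sum to 5/8.
So P(the car behind door 3 | the host opened door 2) = (3/8) / (5/8) = 3/5.

3/5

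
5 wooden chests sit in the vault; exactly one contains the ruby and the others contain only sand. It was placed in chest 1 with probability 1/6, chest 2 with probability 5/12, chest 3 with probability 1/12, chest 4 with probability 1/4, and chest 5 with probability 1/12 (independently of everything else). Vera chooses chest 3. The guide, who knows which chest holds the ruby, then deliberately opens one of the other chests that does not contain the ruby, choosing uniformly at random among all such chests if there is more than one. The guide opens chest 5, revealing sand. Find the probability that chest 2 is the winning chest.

20/43

Apply Bayes' rule, conditioning on where the ruby actually is.
If it is in chest 1 (prior 1/6): the guide has 3 equally likely choices, so probability 1/3; weight (1/6)·(1/3) = 1/18.
If it is in chest 2 (prior 5/12): the guide has 3 equally likely choices, so probability 1/3; weight (5/12)·(1/3) = 5/36.
If it is in chest 3 (prior 1/12): the guide has 4 equally likely choices, so probability 1/4; weight (1/12)·(1/4) = 1/48.
If it is in chest 4 (prior 1/4): the guide has 3 equally likely choices, so probability 1/3; weight (1/4)·(1/3) = 1/12.
If it is in chest 5 (prior 1/12): the guide opened chest 5, so this case is ruled out; weight (1/12)·0 = 0.
The weights sum to 43/144.
So P(the ruby in chest 2 | the guide opened chest 5) = (5/36) / (43/144) = 20/43.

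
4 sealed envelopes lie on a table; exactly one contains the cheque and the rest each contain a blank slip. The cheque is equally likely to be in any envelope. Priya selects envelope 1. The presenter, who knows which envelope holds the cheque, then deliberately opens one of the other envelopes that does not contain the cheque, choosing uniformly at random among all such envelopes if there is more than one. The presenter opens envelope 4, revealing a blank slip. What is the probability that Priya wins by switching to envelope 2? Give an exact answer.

Condition on the true location of the cheque.
If it is in envelope 1 (prior 1/4): the presenter has 3 equally likely choices, so probability 1/3; weight (1/4)·(1/3) = 1/12.
If it is in either of envelopes 2 and 3 (prior 1/4 each): the presenter has 2 equally likely choices, so probability 1/2; weight (1/4)·(1/2) = 1/8 each.
If it is in envelope 4 (prior 1/4): the presenter opened envelope 4, so this case is ruled out; weight (1/4)·0 = 0.
The weights sum to 1/3.
So P(the cheque in envelope 2 | the presenter opened envelope 4) = (1/8) / (1/3) = 3/8.

3/8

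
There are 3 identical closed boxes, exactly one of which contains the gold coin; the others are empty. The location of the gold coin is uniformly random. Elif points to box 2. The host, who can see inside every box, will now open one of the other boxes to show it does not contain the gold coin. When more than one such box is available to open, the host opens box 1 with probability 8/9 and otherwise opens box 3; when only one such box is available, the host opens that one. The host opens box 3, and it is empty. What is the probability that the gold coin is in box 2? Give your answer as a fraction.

1/10

Apply Bayes' rule, conditioning on where the gold coin actually is.
If it is in box 1 (prior 1/3): only box 3 is available, probability 1; weight (1/3)·1 = 1/3.
If it is in box 2 (prior 1/3): box 1 is available but not opened, probability 1/9; weight (1/3)·(1/9) = 1/27.
If it is in box 3 (prior 1/3): the host opened box 3, so this case is ruled out; weight (1/3)·0 = 0.
The weights sum to 10/27.
So P(the gold coin in box 2 | the host opened box 3) = (1/27) / (10/27) = 1/10.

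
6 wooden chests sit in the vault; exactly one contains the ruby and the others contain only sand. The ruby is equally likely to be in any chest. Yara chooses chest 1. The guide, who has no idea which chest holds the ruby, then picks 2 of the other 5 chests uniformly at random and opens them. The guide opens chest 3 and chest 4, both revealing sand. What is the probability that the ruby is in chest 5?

Because the guide chose which chests to open without knowing where the ruby is, the choice is independent of the prize location. Learning that none of the 2 opened chests holds the ruby simply rules out those 2 locations and leaves the remaining 4 chests still equally likely by symmetry.
So P(the ruby in chest 5) = 1/4.

1/4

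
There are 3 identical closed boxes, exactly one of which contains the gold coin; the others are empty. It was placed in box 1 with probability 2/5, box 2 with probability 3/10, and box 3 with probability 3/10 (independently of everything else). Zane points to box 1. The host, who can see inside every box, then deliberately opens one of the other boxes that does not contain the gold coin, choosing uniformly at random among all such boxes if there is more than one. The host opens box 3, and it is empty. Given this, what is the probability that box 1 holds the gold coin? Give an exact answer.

2/5

Condition on the true location of the gold coin.
If it is in box 1 (prior 2/5): the host has 2 equally likely choices, so probability 1/2; weight (2/5)·(1/2) = 1/5.
If it is in box 2 (prior 3/10): the host has no choice, probability 1; weight (3/10)·1 = 3/10.
If it is in box 3 (prior 3/10): the host opened box 3, so this case is ruled out; weight (3/10)·0 = 0.
The weights sum to 1/2.
So P(the gold coin in box 1 | the host opened box 3) = (1/5) / (1/2) = 2/5.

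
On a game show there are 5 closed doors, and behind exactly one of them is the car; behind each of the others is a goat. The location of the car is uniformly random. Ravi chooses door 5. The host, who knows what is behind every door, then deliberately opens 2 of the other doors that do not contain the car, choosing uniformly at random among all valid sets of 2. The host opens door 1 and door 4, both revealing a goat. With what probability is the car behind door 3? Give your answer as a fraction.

Apply Bayes' rule, conditioning on where the car actually is.
If it is behind either of doors 1 and 4 (prior 1/5 each): that door was opened and seen not to hold the prize — ruled out; weight (1/5)·0 = 0 each.
If it is behind either of doors 2 and 3 (prior 1/5 each): the host has 3 equally likely choices, so probability 1/3; weight (1/5)·(1/3) = 1/15 each.
If it is behind door 5 (prior 1/5): the host has 6 equally likely choices, so probability 1/6; weight (1/5)·(1/6) = 1/30.
The weights sum to 1/6.
So P(the car behind door 3 | the host opened door 1 and door 4) = (1/15) / (1/6) = 2/5.

2/5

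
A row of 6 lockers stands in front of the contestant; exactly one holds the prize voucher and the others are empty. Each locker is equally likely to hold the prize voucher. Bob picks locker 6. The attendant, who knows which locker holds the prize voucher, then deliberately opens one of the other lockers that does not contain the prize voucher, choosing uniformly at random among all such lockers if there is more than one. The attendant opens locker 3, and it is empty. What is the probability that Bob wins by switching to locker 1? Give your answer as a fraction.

5/24

Consider each possible location of the prize voucher in turn.
If it is in any of lockers 1, 2, 4, and 5 (prior 1/6 each): the attendant has 4 equally likely choices, so probability 1/4; weight (1/6)·(1/4) = 1/24 each.
If it is in locker 3 (prior 1/6): the attendant opened locker 3, so this case is ruled out; weight (1/6)·0 = 0.
If it is in locker 6 (prior 1/6): the attendant has 5 equally likely choices, so probability 1/5; weight (1/6)·(1/5) = 1/30.
The weights sum to 1/5.
So P(the prize voucher in locker 1 | the attendant opened locker 3) = (1/24) / (1/5) = 5/24.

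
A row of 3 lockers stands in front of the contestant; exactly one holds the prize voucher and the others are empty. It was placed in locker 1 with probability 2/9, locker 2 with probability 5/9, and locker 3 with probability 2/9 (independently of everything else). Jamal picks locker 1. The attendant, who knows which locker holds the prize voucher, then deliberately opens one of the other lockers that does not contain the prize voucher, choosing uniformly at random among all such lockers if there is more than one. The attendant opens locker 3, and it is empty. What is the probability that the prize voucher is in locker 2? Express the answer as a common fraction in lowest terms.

Consider each possible location of the prize voucher in turn.
If it is in locker 1 (prior 2/9): the attendant has 2 equally likely choices, so probability 1/2; weight (2/9)·(1/2) = 1/9.
If it is in locker 2 (prior 5/9): the attendant has no choice, probability 1; weight (5/9)·1 = 5/9.
If it is in locker 3 (prior 2/9): the attendant opened locker 3, so this case is ruled out; weight (2/9)·0 = 0.
The weights sum to 2/3.
So P(the prize voucher in locker 2 | the attendant opened locker 3) = (5/9) / (2/3) = 5/6.

5/6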